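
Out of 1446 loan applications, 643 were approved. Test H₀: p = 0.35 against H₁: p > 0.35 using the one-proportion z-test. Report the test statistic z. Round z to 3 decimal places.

With x = 643 successes in n = 1446, p̂ = 0.44467.
Under H₀, SE = √(p₀(1−p₀)/n) = √(0.35·0.65/1446) = √0.000157331 = 0.012543.
z = (p̂ − p₀)/SE = (0.44467 − 0.35)/0.012543 = 7.548.

z = 7.548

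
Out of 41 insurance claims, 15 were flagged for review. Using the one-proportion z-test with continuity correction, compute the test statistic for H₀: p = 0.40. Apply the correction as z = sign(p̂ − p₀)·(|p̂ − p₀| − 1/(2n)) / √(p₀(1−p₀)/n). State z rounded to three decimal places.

With x = 15 successes in n = 41, p̂ = 0.36585. p̂ − p₀ = -0.034146.
Continuity correction 1/(2n) = 1/82 = 0.012195.
Corrected numerator: |-0.034146| − 0.012195 = 0.021951.
Null standard error: √(0.40·0.60/41) = √0.005853659 = 0.076509.
z = (−)0.021951/0.076509 = -0.287.

z = -0.287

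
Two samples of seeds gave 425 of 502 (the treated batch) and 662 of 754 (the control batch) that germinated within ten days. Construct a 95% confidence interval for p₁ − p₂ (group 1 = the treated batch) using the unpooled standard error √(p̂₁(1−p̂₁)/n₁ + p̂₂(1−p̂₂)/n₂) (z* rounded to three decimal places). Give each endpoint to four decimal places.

p̂₁ = 425/502 = 0.84661, p̂₂ = 662/754 = 0.87798; p̂₁ − p̂₂ = -0.03137.
SE = √(0.000258683 + 0.000142080) = √0.000400763 = 0.020019.
z* = 1.960 at the 95% level. Margin = 1.960·0.020019 = 0.03924.
So the interval runs from -0.0706 to 0.0079.

(-0.0706, 0.0079)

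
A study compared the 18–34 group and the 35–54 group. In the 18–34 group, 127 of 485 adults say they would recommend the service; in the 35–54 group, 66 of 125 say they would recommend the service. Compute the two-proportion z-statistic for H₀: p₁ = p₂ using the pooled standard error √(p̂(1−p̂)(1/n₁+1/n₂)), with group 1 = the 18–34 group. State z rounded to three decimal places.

z = -5.705

Sample proportions: p̂₁ = 127/485 = 0.26186 and p̂₂ = 66/125 = 0.52800.
Pooled p̂ = (127+66)/(485+125) = 193/610 = 0.31639.
SE = √[p̂(1−p̂)(1/n₁+1/n₂)] = √[0.31639·0.68361·(1/485+1/125)] ≈ 0.046650.
z = (p̂₁ − p̂₂)/SE = (0.26186 − 0.52800)/0.046650 = -0.26614/0.046650 = -5.705.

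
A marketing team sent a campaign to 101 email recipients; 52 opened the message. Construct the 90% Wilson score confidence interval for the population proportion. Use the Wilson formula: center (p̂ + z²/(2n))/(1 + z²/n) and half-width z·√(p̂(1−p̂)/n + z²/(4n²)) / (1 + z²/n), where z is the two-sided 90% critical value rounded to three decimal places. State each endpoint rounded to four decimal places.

(0.4337, 0.5952)

p̂ = 52/101 = 0.51485; z = 1.645, so z² = 2.706025.
1 + z²/n = 1.026792.
Center = (0.51485 + 0.013396)/1.026792 = 0.51446.
Radicand: p̂(1−p̂)/n + z²/(4n²) = 0.002473064 + 0.000066318 = 0.002539382.
Half-width = 1.645·√0.002539382/1.026792 = 0.08073.
Interval: 0.51446 ± 0.08073 → (0.4337, 0.5952).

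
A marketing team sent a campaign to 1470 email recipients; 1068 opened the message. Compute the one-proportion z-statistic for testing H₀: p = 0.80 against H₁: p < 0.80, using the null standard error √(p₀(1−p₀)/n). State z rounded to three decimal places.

z = -7.042

The sample proportion is 1068/1470 = 0.72653.
SE₀ = √(0.80·0.20/1470) = 0.010433.
z = (0.72653 − 0.80)/0.010433 = -0.07347/0.010433 = -7.042.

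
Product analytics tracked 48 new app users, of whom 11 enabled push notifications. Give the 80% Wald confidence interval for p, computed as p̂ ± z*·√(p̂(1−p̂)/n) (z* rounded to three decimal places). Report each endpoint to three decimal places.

(0.151, 0.307)

p̂ = 11/48 = 0.22917.
SE = √(p̂(1−p̂)/n) = √(0.176649/48) = 0.060665.
For 80% confidence, z* = 1.282.
Margin of error: 1.282 × 0.060665 = 0.07777.
CI: 0.22917 ± 0.07777 = (0.151, 0.307).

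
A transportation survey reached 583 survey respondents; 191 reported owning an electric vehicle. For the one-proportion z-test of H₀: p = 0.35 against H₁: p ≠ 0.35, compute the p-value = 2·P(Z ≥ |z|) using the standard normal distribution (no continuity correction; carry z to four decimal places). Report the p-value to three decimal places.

p-value = 0.257

With x = 191 successes in n = 583, p̂ = 0.32762.
Under H₀, SE = √(p₀(1−p₀)/n) = √(0.35·0.65/583) = √0.000390223 = 0.019754.
Test statistic (full precision, shown to 4 dp): z = (191/583 − 0.35)/SE₀ ≈ -1.1331.
From the standard normal, 2·P(Z ≥ |z|) = 0.257.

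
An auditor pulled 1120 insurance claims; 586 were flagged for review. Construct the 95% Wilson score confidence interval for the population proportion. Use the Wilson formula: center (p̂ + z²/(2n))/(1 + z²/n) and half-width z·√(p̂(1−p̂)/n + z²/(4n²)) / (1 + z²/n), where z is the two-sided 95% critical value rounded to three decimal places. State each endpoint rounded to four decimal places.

(0.4939, 0.5523)

p̂ = 586/1120 = 0.52321; z = 1.960, so z² = 3.841600.
Denominator 1 + z²/n = 1 + 3.841600/1120 = 1.003430.
Center = (0.52321 + 0.001715)/1.003430 = 0.52313.
Radicand: p̂(1−p̂)/n + z²/(4n²) = 0.000222733 + 0.000000766 = 0.000223499.
Half-width = z·√(radicand)/denom = 1.960·0.014950/1.003430 = 0.02920.
So the interval runs from 0.4939 to 0.5523.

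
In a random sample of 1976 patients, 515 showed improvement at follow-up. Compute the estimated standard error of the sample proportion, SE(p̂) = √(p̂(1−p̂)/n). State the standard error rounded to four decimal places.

p̂ = 515/1976 = 0.26063.
p̂(1−p̂) = 0.26063·0.73937 = 0.192702.
Dividing by n and taking the root: √0.000097521 = 0.0099.

SE = 0.0099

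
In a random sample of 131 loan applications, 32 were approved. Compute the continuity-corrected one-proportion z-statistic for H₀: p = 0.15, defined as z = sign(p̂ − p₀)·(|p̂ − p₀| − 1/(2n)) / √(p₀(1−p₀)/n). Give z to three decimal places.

Sample proportion p̂ = 32/131 = 0.24427. p̂ − p₀ = 0.094275.
1/(2n) = 0.003817.
Corrected numerator: |0.094275| − 0.003817 = 0.090458.
Null standard error: √(0.15·0.85/131) = √0.000973282 = 0.031197.
z = (+)0.090458/0.031197 = 2.900.

z = 2.900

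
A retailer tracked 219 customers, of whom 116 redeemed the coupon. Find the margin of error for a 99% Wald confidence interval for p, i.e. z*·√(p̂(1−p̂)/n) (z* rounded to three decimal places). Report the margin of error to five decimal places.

ME = 0.08688

The sample proportion is 116/219 = 0.52968.
SE(p̂) = √(0.52968·0.47032/219) = 0.033727.
The 99% critical value is z* = 2.576.
So ME = 0.08688.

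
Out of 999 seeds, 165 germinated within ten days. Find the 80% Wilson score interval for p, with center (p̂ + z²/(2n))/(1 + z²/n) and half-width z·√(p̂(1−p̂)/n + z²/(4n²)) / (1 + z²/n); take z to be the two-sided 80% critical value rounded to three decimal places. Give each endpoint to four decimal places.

(0.1507, 0.1808)

Here p̂ = 165/999 = 0.16517 and z = 1.282 (z² = 1.643524).
Denominator 1 + z²/n = 1 + 1.643524/999 = 1.001645.
Adjusted center: (0.16517 + z²/(2n))/1.001645 = 0.16572.
Radicand: p̂(1−p̂)/n + z²/(4n²) = 0.000138024 + 0.000000412 = 0.000138436.
Half-width = 1.282·√0.000138436/1.001645 = 0.01506.
So the interval runs from 0.1507 to 0.1808.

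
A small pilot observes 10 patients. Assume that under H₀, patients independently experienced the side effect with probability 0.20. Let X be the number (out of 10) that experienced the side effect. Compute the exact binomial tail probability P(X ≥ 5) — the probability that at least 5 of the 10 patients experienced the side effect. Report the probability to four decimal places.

P = 0.0328

X is binomial with n = 10 and p = 0.20.
P(X ≥ 5) = Σ_{j=5}^{10} C(10,j)·0.20^j·0.80^{10−j}.
= 0.026424 + 0.005505 + 0.000786 + 0.000074 + 0.000004 + 0.000000 = 0.0328.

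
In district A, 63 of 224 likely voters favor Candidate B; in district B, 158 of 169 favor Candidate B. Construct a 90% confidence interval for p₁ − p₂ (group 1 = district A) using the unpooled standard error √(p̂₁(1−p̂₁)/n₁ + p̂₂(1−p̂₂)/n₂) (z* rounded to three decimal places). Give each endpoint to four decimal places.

(-0.7121, -0.5952)

p̂₁ = 63/224 = 0.28125, p̂₂ = 158/169 = 0.93491; p̂₁ − p̂₂ = -0.65366.
SE = √(0.000902448 + 0.000360072) = √0.001262520 = 0.035532.
z* = 1.645 at the 90% level. Margin = 1.645·0.035532 = 0.05845.
CI: -0.65366 ± 0.05845 = (-0.7121, -0.5952).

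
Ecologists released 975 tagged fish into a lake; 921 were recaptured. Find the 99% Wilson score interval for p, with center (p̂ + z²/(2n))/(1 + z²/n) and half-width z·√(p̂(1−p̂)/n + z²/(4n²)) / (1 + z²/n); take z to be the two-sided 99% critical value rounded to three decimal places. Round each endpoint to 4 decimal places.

p̂ = 921/975 = 0.94462; z = 2.576, so z² = 6.635776.
1 + z²/n = 1.006806.
Center = (0.94462 + 0.003403)/1.006806 = 0.94161.
Radicand: p̂(1−p̂)/n + z²/(4n²) = 0.000053659 + 0.000001745 = 0.000055404.
Half-width = 2.576·√0.000055404/1.006806 = 0.01904.
So the interval runs from 0.9226 to 0.9607.

(0.9226, 0.9607)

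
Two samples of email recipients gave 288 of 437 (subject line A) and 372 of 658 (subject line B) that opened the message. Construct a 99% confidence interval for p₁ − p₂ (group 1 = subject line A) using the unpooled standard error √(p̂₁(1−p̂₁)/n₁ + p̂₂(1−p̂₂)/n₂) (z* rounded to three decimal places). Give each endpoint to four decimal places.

p̂₁ = 288/437 = 0.65904, p̂₂ = 372/658 = 0.56535; p̂₁ − p̂₂ = 0.09369.
Unpooled SE = √(p̂₁(1−p̂₁)/n₁ + p̂₂(1−p̂₂)/n₂) = √(0.000514203 + 0.000373449) = 0.029793.
For 99% confidence, z* = 2.576. Margin = 2.576·0.029793 = 0.07675.
So the interval runs from 0.0169 to 0.1704.

(0.0169, 0.1704)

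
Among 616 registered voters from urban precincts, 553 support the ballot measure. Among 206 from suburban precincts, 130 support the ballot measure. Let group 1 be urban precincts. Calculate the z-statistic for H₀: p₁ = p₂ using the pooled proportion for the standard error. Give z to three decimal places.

z = 8.839

p̂₁ = 553/616 = 0.89773, p̂₂ = 130/206 = 0.63107.
Pooling: p̂ = 683/822 = 0.83090.
Pooled SE = √[0.1405050·0.00647775] ≈ 0.030169.
z = (p̂₁ − p̂₂)/SE = (0.89773 − 0.63107)/0.030169 = 0.26666/0.030169 = 8.839.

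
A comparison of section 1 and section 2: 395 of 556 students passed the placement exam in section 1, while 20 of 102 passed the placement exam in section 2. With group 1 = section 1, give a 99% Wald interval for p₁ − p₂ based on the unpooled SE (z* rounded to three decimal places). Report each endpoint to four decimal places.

p̂₁ = 395/556 = 0.71043, p̂₂ = 20/102 = 0.19608; p̂₁ − p̂₂ = 0.51435.
SE = √(0.000369997 + 0.001545409) = √0.001915406 = 0.043765.
The 99% critical value is z* = 2.576. Margin = 2.576·0.043765 = 0.11274.
Interval: 0.51435 ± 0.11274 → (0.4016, 0.6271).

(0.4016, 0.6271)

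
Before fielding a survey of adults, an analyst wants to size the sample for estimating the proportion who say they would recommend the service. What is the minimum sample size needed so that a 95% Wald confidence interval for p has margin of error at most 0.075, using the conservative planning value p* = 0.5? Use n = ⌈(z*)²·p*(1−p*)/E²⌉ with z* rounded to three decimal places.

n = 171

The 95% critical value is z* = 1.960.
p*(1−p*) = 0.50·0.50 = 0.2500.
Required n before rounding: 3.841600 × 0.2500 / 0.075² = 170.738.
Rounding up, n = 171.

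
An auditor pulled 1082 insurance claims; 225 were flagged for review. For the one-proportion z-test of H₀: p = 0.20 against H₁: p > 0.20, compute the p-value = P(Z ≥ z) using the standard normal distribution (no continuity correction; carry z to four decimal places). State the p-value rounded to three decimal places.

p-value = 0.257

The sample proportion is 225/1082 = 0.20795.
SE₀ = √(0.20·0.80/1082) = 0.012160.
Test statistic (full precision, shown to 4 dp): z = (225/1082 − 0.20)/SE₀ ≈ 0.6536.
p-value = P(Z ≥ z) with z = 0.6536 → 0.257.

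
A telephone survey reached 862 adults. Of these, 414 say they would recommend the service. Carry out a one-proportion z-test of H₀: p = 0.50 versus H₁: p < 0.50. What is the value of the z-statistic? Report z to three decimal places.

z = -1.158

Sample proportion p̂ = 414/862 = 0.48028.
Under H₀, SE = √(p₀(1−p₀)/n) = √(0.50·0.50/862) = √0.000290023 = 0.017030.
z = (0.48028 − 0.50)/0.017030 = -0.01972/0.017030 = -1.158.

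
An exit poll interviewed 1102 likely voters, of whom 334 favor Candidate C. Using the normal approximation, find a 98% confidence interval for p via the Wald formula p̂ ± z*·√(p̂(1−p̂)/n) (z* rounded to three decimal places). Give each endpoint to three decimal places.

p̂ = 334/1102 = 0.30309.
SE(p̂) = √(0.30309·0.69691/1102) = 0.013845.
For 98% confidence, z* = 2.326.
Margin = 2.326·0.013845 = 0.03220.
So the interval runs from 0.271 to 0.335.

(0.271, 0.335)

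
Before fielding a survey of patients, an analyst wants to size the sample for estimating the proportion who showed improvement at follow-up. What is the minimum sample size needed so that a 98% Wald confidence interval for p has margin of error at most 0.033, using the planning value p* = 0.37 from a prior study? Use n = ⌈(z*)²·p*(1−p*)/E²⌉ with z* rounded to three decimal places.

n = 1159

For 98% confidence, z* = 2.326.
p*(1−p*) = 0.2331.
Required n before rounding: 5.410276 × 0.2331 / 0.033² = 1158.067.
Rounding up, n = 1159.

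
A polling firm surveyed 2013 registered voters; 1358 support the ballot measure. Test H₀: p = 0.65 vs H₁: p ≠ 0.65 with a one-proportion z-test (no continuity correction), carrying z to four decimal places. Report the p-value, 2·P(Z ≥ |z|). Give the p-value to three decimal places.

p̂ = 1358/2013 = 0.67462.
Under H₀, SE = √(p₀(1−p₀)/n) = √(0.65·0.35/2013) = √0.000113015 = 0.010631.
Test statistic (full precision, shown to 4 dp): z = (1358/2013 − 0.65)/SE₀ ≈ 2.3154.
p-value = 2·P(Z ≥ |z|) with z = 2.3154 → 0.021.

p-value = 0.021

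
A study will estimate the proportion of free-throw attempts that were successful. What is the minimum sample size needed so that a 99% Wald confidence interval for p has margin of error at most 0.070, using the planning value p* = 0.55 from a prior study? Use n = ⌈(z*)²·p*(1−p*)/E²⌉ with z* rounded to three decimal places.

z* = 2.576 at the 99% level.
p*(1−p*) = 0.55·0.45 = 0.2475.
(z*)²·p*(1−p*)/E² = 6.635776·0.2475/0.004900 = 335.174.
Rounding up, n = 336.

n = 336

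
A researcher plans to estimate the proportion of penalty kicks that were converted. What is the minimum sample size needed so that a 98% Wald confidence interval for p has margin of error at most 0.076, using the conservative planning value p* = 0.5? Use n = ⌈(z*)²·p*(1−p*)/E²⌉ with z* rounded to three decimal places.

n = 235

The 98% critical value is z* = 2.326.
p*(1−p*) = 0.2500.
Required n before rounding: 5.410276 × 0.2500 / 0.076² = 234.171.
⌈234.171⌉ = 235.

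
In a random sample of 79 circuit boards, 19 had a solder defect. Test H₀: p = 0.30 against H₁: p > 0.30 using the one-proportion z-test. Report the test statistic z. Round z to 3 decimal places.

z = -1.154

The sample proportion is 19/79 = 0.24051.
Under H₀, SE = √(p₀(1−p₀)/n) = √(0.30·0.70/79) = √0.002658228 = 0.051558.
z = (p̂ − p₀)/SE = (0.24051 − 0.30)/0.051558 = -1.154.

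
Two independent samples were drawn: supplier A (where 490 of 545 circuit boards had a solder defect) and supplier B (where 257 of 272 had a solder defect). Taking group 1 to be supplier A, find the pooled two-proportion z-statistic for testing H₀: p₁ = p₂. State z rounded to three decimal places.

Sample proportions: p̂₁ = 490/545 = 0.89908 and p̂₂ = 257/272 = 0.94485.
Pooling: p̂ = 747/817 = 0.91432.
SE = √[p̂(1−p̂)(1/n₁+1/n₂)] = √[0.91432·0.08568·(1/545+1/272)] ≈ 0.020779.
z = -0.04577/0.020779 = -2.203.

z = -2.203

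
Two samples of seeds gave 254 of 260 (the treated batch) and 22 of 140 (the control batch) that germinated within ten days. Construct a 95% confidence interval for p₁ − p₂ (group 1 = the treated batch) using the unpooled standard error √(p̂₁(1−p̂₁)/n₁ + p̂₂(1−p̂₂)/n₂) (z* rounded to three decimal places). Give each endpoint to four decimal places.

p̂₁ = 0.97692, p̂₂ = 0.15714, so the observed difference is 0.81978.
Unpooled SE = √(p̂₁(1−p̂₁)/n₁ + p̂₂(1−p̂₂)/n₂) = √(0.000086709 + 0.000946064) = 0.032137.
z* = 1.960 at the 95% level. Margin = 1.960·0.032137 = 0.06299.
So the interval runs from 0.7568 to 0.8828.

(0.7568, 0.8828)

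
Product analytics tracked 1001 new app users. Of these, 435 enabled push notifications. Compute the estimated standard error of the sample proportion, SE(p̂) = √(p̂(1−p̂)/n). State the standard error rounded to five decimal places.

SE = 0.01567

p̂ = 435/1001 = 0.43457.
p̂(1−p̂) = 0.43457·0.56543 = 0.245719.
SE = √(0.245719/1001) = 0.01567.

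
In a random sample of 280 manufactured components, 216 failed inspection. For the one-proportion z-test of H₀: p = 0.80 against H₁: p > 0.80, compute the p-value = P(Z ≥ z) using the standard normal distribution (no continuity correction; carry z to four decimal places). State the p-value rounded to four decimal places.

Sample proportion p̂ = 216/280 = 0.77143.
Null standard error: √(0.80·0.20/280) = √0.000571429 = 0.023905.
z = (p̂ − p₀)/SE = (216/280 − 0.80)/0.023905 ≈ -1.1952.
p-value = P(Z ≥ z) with z = -1.1952 → 0.8840.

p-value = 0.8840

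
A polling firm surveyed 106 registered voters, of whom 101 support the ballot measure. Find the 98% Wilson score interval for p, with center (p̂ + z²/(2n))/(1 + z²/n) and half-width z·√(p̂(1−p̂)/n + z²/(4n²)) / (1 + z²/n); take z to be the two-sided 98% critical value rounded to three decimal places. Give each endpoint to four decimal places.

Here p̂ = 101/106 = 0.95283 and z = 2.326 (z² = 5.410276).
1 + z²/n = 1.051040.
Center = (0.95283 + 0.025520)/1.051040 = 0.93084.
Radicand: p̂(1−p̂)/n + z²/(4n²) = 0.000424008 + 0.000120378 = 0.000544386.
Half-width = 2.326·√0.000544386/1.051040 = 0.05163.
So the interval runs from 0.8792 to 0.9825.

(0.8792, 0.9825)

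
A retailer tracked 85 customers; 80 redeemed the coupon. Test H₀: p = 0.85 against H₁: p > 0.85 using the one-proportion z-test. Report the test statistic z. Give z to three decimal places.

The sample proportion is 80/85 = 0.94118.
SE₀ = √(0.85·0.15/85) = 0.038730.
Test statistic: z = 0.09118/0.038730 = 2.354.

z = 2.354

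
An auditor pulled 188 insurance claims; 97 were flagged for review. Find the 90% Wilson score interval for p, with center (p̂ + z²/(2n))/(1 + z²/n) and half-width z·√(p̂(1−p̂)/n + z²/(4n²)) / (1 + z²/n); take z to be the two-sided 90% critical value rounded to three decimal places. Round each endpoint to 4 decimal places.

p̂ = 97/188 = 0.51596; z = 1.645, so z² = 2.706025.
1 + z²/n = 1.014394.
Center = (0.51596 + 0.007197)/1.014394 = 0.51573.
Radicand: p̂(1−p̂)/n + z²/(4n²) = 0.001328433 + 0.000019141 = 0.001347574.
Half-width = 1.645·√0.001347574/1.014394 = 0.05953.
Interval: 0.51573 ± 0.05953 → (0.4562, 0.5753).

(0.4562, 0.5753)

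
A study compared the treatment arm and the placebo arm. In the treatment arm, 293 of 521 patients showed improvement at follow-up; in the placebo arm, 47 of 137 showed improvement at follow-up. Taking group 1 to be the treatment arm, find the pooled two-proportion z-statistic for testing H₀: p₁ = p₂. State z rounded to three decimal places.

p̂₁ = 293/521 = 0.56238, p̂₂ = 47/137 = 0.34307.
Pooling: p̂ = 340/658 = 0.51672.
SE = √[p̂(1−p̂)(1/n₁+1/n₂)] = √[0.51672·0.48328·(1/521+1/137)] ≈ 0.047980.
z = 0.21931/0.047980 = 4.571.

z = 4.571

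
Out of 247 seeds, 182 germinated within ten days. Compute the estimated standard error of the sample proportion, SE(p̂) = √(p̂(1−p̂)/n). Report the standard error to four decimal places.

With x = 182 successes in n = 247, p̂ = 0.73684.
p̂(1−p̂) = 0.193907.
SE = √(0.193907/247) = √0.000785049 = 0.0280.

SE = 0.0280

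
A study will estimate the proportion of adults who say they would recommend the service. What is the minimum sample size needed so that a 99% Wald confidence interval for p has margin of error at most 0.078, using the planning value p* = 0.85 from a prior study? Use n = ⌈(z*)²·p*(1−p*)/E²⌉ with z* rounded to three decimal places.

n = 140

z* = 2.576 at the 99% level.
p*(1−p*) = 0.85·0.15 = 0.1275.
(z*)²·p*(1−p*)/E² = 6.635776·0.1275/0.006084 = 139.063.
Rounding up, n = 140.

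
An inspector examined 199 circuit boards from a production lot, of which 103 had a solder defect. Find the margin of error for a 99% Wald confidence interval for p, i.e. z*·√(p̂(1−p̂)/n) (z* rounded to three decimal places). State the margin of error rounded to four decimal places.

With x = 103 successes in n = 199, p̂ = 0.51759.
SE(p̂) = √(0.51759·0.48241/199) = 0.035422.
The 99% critical value is z* = 2.576.
ME = 2.576·0.035422 = 0.0912.

ME = 0.0912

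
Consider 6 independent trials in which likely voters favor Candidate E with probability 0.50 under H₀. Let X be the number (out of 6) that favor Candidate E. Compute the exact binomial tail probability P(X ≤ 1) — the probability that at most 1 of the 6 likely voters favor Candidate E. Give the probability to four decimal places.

P = 0.1094

X ~ Binomial(n=6, p=0.50).
P(X ≤ 1) = C(6,0)·0.50^0·0.50^6 + C(6,1)·0.50^1·0.50^5.
= 0.015625 + 0.093750 = 0.1094.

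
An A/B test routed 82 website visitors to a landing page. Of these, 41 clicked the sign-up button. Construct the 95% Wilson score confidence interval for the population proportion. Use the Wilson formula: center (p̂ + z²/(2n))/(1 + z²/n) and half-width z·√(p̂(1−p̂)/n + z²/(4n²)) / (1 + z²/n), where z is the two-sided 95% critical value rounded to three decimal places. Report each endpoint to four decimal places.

(0.3942, 0.6058)

Here p̂ = 41/82 = 0.50000 and z = 1.960 (z² = 3.841600).
Denominator 1 + z²/n = 1 + 3.841600/82 = 1.046849.
Adjusted center: (0.50000 + z²/(2n))/1.046849 = 0.50000.
Radicand: p̂(1−p̂)/n + z²/(4n²) = 0.003048780 + 0.000142832 = 0.003191612.
Half-width = z·√(radicand)/denom = 1.960·0.056494/1.046849 = 0.10577.
Interval: 0.50000 ± 0.10577 → (0.3942, 0.6058).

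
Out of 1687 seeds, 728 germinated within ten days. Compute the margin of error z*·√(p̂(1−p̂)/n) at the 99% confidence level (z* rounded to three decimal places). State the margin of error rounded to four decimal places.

ME = 0.0311

Sample proportion p̂ = 728/1687 = 0.43154.
Standard error of p̂: √(0.245313/1687) = √0.000145414 = 0.012059.
z* = 2.576 at the 99% level.
Margin of error = z*·SE = 2.576 × 0.012059 = 0.0311.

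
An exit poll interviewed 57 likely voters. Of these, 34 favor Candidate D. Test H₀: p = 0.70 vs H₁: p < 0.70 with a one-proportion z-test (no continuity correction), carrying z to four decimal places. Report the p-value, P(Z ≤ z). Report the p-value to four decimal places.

The sample proportion is 34/57 = 0.59649.
SE₀ = √(0.70·0.30/57) = 0.060698.
Test statistic (full precision, shown to 4 dp): z = (34/57 − 0.70)/SE₀ ≈ -1.7053.
From the standard normal, P(Z ≤ z) = 0.0441.

p-value = 0.0441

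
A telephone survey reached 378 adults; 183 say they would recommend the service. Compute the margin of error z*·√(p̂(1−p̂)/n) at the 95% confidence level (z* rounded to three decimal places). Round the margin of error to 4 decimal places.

Sample proportion p̂ = 183/378 = 0.48413.
SE(p̂) = √(0.48413·0.51587/378) = 0.025704.
z* = 1.960 at the 95% level.
ME = 1.960·0.025704 = 0.0504.

ME = 0.0504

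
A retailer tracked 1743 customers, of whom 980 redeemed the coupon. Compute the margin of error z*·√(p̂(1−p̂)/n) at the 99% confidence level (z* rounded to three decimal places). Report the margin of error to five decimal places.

The sample proportion is 980/1743 = 0.56225.
SE = √(p̂(1−p̂)/n) = √(0.246125/1743) = 0.011883.
z* = 2.576 at the 99% level.
Margin of error = z*·SE = 2.576 × 0.011883 = 0.03061.

ME = 0.03061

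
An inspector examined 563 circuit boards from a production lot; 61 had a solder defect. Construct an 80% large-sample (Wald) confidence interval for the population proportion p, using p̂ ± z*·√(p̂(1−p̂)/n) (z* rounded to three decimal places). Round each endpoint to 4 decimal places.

The sample proportion is 61/563 = 0.10835.
SE = √(p̂(1−p̂)/n) = √(0.096609/563) = 0.013099.
For 80% confidence, z* = 1.282.
Margin of error: 1.282 × 0.013099 = 0.01679.
CI: 0.10835 ± 0.01679 = (0.0916, 0.1251).

(0.0916, 0.1251)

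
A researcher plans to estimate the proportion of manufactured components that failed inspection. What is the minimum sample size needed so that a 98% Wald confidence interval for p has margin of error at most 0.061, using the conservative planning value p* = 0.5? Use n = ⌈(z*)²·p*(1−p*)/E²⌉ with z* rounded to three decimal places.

n = 364

For 98% confidence, z* = 2.326.
p*(1−p*) = 0.50·0.50 = 0.2500.
Required n before rounding: 5.410276 × 0.2500 / 0.061² = 363.496.
⌈363.496⌉ = 364.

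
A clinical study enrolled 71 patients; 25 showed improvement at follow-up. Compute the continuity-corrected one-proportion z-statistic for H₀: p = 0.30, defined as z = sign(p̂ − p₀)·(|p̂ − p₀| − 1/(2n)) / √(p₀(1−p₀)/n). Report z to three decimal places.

z = 0.829

p̂ = 25/71 = 0.35211. p̂ − p₀ = 0.052113.
1/(2n) = 0.007042.
Corrected numerator: |0.052113| − 0.007042 = 0.045071.
SE₀ = √(0.30·0.70/71) = 0.054385.
z = (+)0.045071/0.054385 = 0.829.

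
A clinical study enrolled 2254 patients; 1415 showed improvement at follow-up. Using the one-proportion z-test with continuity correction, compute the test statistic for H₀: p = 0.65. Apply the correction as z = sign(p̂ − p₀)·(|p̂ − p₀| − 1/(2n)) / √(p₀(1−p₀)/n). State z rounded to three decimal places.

p̂ = 1415/2254 = 0.62777. p̂ − p₀ = -0.022227.
1/(2n) = 0.000222.
Corrected numerator: |-0.022227| − 0.000222 = 0.022005.
Under H₀, SE = √(p₀(1−p₀)/n) = √(0.65·0.35/2254) = √0.000100932 = 0.010046.
z = (−)0.022005/0.010046 = -2.190.

z = -2.190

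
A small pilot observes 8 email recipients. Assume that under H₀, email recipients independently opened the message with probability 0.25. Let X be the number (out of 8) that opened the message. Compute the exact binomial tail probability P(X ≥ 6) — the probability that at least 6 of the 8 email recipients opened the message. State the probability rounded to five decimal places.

P = 0.00423

X is binomial with n = 8 and p = 0.25.
P(X ≥ 6) = C(8,6)·0.25^6·0.75^2 + C(8,7)·0.25^7·0.75^1 + C(8,8)·0.25^8·0.75^0.
= 0.003845 + 0.000366 + 0.000015 = 0.00423.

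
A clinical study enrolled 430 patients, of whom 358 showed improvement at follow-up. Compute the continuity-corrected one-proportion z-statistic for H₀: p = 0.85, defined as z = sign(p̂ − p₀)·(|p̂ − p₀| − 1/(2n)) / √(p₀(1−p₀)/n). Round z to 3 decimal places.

z = -0.945

The sample proportion is 358/430 = 0.83256. p̂ − p₀ = -0.017442.
1/(2n) = 0.001163.
Corrected numerator: |-0.017442| − 0.001163 = 0.016279.
Null standard error: √(0.85·0.15/430) = √0.000296512 = 0.017220.
z = −0.016279/0.017220 = -0.945.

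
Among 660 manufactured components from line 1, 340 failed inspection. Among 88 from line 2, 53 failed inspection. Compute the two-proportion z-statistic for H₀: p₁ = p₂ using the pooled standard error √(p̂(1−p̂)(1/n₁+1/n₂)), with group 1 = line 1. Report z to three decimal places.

Sample proportions: p̂₁ = 340/660 = 0.51515 and p̂₂ = 53/88 = 0.60227.
Pooled p̂ = (340+53)/(660+88) = 393/748 = 0.52540.
SE = √[p̂(1−p̂)(1/n₁+1/n₂)] = √[0.52540·0.47460·(1/660+1/88)] ≈ 0.056669.
z = -0.08712/0.056669 = -1.537.

z = -1.537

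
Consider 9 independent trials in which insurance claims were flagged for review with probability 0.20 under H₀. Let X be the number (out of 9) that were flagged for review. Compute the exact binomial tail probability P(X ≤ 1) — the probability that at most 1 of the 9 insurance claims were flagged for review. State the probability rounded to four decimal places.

P = 0.4362

X ~ Binomial(n=9, p=0.20).
P(X ≤ 1) = C(9,0)·0.20^0·0.80^9 + C(9,1)·0.20^1·0.80^8.
= 0.134218 + 0.301990 = 0.4362.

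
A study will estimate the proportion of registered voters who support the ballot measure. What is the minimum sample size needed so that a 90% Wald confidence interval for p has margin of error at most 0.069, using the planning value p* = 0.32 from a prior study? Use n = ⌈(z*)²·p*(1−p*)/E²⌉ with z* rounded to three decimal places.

n = 124

z* = 1.645 at the 90% level.
p*(1−p*) = 0.32·0.68 = 0.2176.
(z*)²·p*(1−p*)/E² = 2.706025·0.2176/0.004761 = 123.678.
Rounding up, n = 124.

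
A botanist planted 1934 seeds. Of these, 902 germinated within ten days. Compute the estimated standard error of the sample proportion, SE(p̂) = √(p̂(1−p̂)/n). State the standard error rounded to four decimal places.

p̂ = 902/1934 = 0.46639.
p̂(1−p̂) = 0.46639·0.53361 = 0.248870.
Dividing by n and taking the root: √0.000128681 = 0.0113.

SE = 0.0113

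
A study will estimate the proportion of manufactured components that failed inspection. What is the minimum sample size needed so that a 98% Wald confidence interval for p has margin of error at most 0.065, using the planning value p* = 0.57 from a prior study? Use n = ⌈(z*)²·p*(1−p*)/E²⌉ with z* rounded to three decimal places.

The 98% critical value is z* = 2.326.
p*(1−p*) = 0.2451.
Required n before rounding: 5.410276 × 0.2451 / 0.065² = 313.860.
⌈313.860⌉ = 314.

n = 314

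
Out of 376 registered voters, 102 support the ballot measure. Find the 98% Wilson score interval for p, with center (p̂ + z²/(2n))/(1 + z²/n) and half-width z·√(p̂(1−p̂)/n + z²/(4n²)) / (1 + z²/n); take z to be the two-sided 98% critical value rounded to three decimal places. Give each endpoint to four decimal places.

Here p̂ = 102/376 = 0.27128 and z = 2.326 (z² = 5.410276).
1 + z²/n = 1.014389.
Center = (0.27128 + 0.007195)/1.014389 = 0.27452.
Radicand: p̂(1−p̂)/n + z²/(4n²) = 0.000525760 + 0.000009567 = 0.000535327.
Half-width = z·√(radicand)/denom = 2.326·0.023137/1.014389 = 0.05305.
So the interval runs from 0.2215 to 0.3276.

(0.2215, 0.3276)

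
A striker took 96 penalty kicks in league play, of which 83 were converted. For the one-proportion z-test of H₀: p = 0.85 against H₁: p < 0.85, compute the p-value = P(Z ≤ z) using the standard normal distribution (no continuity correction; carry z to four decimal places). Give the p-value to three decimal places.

p-value = 0.655

Sample proportion p̂ = 83/96 = 0.86458.
SE₀ = √(0.85·0.15/96) = 0.036443.
z = (p̂ − p₀)/SE = (83/96 − 0.85)/0.036443 ≈ 0.4002.
p-value = P(Z ≤ z) with z = 0.4002 → 0.655.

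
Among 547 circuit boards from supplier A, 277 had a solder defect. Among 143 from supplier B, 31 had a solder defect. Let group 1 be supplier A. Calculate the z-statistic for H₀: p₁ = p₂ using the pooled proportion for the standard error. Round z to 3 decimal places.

Sample proportions: p̂₁ = 277/547 = 0.50640 and p̂₂ = 31/143 = 0.21678.
Pooled p̂ = (277+31)/(547+143) = 308/690 = 0.44638.
SE = √[p̂(1−p̂)(1/n₁+1/n₂)] = √[0.44638·0.55362·(1/547+1/143)] ≈ 0.046690.
z = 0.28962/0.046690 = 6.203.

z = 6.203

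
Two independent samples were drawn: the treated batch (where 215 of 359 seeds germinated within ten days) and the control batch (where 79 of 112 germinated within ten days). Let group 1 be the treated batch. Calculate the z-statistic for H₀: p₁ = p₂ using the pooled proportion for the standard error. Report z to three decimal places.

z = -2.031

Sample proportions: p̂₁ = 215/359 = 0.59889 and p̂₂ = 79/112 = 0.70536.
Pooled p̂ = (215+79)/(359+112) = 294/471 = 0.62420.
SE = √[p̂(1−p̂)(1/n₁+1/n₂)] = √[0.62420·0.37580·(1/359+1/112)] ≈ 0.052420.
z = -0.10647/0.052420 = -2.031.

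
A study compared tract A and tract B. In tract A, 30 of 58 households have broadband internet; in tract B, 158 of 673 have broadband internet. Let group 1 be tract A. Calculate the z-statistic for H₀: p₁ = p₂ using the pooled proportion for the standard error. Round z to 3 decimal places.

Sample proportions: p̂₁ = 30/58 = 0.51724 and p̂₂ = 158/673 = 0.23477.
Pooled p̂ = (30+158)/(58+673) = 188/731 = 0.25718.
Pooled SE = √[0.1910394·0.01872726] ≈ 0.059813.
z = (p̂₁ − p̂₂)/SE = (0.51724 − 0.23477)/0.059813 = 0.28247/0.059813 = 4.723.

z = 4.723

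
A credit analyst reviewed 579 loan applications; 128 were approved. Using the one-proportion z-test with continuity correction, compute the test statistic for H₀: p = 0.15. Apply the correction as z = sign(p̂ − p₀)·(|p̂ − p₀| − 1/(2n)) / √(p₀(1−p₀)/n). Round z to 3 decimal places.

The sample proportion is 128/579 = 0.22107. p̂ − p₀ = 0.071071.
1/(2n) = 0.000864.
Corrected numerator: |0.071071| − 0.000864 = 0.070207.
Under H₀, SE = √(p₀(1−p₀)/n) = √(0.15·0.85/579) = √0.000220207 = 0.014839.
z = +0.070207/0.014839 = 4.731.

z = 4.731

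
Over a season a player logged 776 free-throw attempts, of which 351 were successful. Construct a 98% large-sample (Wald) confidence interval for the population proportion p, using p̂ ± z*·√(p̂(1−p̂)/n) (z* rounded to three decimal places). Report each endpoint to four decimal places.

(0.4108, 0.4939)

p̂ = 351/776 = 0.45232.
SE = √(p̂(1−p̂)/n) = √(0.247727/776) = 0.017867.
z* = 2.326 at the 98% level.
Margin = 2.326·0.017867 = 0.04156.
So the interval runs from 0.4108 to 0.4939.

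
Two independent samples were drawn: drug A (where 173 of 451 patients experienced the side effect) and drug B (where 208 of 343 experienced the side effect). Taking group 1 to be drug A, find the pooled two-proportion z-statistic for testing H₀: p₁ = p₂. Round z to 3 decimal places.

z = -6.225

p̂₁ = 173/451 = 0.38359, p̂₂ = 208/343 = 0.60641.
Pooling: p̂ = 381/794 = 0.47985.
SE = √[p̂(1−p̂)(1/n₁+1/n₂)] = √[0.47985·0.52015·(1/451+1/343)] ≈ 0.035792.
z = (p̂₁ − p̂₂)/SE = (0.38359 − 0.60641)/0.035792 = -0.22282/0.035792 = -6.225.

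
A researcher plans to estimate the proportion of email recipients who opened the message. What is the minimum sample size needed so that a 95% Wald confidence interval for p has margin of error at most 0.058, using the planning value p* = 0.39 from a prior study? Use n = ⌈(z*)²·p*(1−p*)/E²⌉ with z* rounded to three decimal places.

n = 272

z* = 1.960 at the 95% level.
p*(1−p*) = 0.39·0.61 = 0.2379.
Required n before rounding: 3.841600 × 0.2379 / 0.058² = 271.676.
⌈271.676⌉ = 272.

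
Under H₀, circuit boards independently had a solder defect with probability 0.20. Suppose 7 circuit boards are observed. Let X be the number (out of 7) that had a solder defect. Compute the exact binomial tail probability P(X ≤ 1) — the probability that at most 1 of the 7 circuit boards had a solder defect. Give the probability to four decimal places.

X ~ Binomial(n=7, p=0.20).
P(X ≤ 1) = C(7,0)·0.20^0·0.80^7 + C(7,1)·0.20^1·0.80^6.
= 0.209715 + 0.367002 = 0.5767.

P = 0.5767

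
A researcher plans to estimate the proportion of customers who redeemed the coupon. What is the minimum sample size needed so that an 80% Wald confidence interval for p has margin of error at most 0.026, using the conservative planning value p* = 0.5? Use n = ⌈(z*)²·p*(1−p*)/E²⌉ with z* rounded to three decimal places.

For 80% confidence, z* = 1.282.
p*(1−p*) = 0.2500.
(z*)²·p*(1−p*)/E² = 1.643524·0.2500/0.000676 = 607.812.
Rounding up, n = 608.

n = 608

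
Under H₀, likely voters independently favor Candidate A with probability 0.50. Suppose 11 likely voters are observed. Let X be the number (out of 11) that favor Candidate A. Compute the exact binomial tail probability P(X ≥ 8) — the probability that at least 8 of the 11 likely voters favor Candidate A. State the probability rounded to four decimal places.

X ~ Binomial(n=11, p=0.50).
P(X ≥ 8) = C(11,8)·0.50^8·0.50^3 + C(11,9)·0.50^9·0.50^2 + C(11,10)·0.50^10·0.50^1 + C(11,11)·0.50^11·0.50^0.
= 0.080566 + 0.026855 + 0.005371 + 0.000488 = 0.1133.

P = 0.1133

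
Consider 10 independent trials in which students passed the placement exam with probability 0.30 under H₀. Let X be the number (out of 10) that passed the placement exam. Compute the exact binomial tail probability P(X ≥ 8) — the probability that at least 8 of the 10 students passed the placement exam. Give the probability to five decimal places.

P = 0.00159

X ~ Binomial(n=10, p=0.30).
P(X ≥ 8) = C(10,8)·0.30^8·0.70^2 + C(10,9)·0.30^9·0.70^1 + C(10,10)·0.30^10·0.70^0.
= 0.001447 + 0.000138 + 0.000006 = 0.00159.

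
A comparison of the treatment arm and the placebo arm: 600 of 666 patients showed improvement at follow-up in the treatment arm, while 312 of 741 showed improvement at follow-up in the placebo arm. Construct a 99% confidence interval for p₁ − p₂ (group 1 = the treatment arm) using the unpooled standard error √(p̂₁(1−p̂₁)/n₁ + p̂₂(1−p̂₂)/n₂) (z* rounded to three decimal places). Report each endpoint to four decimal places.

(0.4244, 0.5353)

p̂₁ = 600/666 = 0.90090, p̂₂ = 312/741 = 0.42105; p̂₁ − p̂₂ = 0.47985.
SE = √(0.000134052 + 0.000328971) = √0.000463023 = 0.021518.
The 99% critical value is z* = 2.576. Margin = 2.576·0.021518 = 0.05543.
Interval: 0.47985 ± 0.05543 → (0.4244, 0.5353).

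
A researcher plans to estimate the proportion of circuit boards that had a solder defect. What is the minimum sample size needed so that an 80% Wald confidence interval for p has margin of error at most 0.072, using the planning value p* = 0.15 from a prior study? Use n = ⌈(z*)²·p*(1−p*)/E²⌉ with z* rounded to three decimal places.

n = 41

For 80% confidence, z* = 1.282.
p*(1−p*) = 0.15·0.85 = 0.1275.
Required n before rounding: 1.643524 × 0.1275 / 0.072² = 40.422.
Rounding up, n = 41.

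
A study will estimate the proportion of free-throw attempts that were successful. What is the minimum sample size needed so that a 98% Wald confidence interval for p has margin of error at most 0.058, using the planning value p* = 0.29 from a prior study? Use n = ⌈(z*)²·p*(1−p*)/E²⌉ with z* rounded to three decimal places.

n = 332

For 98% confidence, z* = 2.326.
p*(1−p*) = 0.29·0.71 = 0.2059.
Required n before rounding: 5.410276 × 0.2059 / 0.058² = 331.146.
Rounding up, n = 332.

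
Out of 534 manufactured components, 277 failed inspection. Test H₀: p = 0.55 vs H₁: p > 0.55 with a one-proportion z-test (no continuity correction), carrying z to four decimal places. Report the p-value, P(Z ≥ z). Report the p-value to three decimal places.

p-value = 0.927

The sample proportion is 277/534 = 0.51873.
Null standard error: √(0.55·0.45/534) = √0.000463483 = 0.021529.
z = (p̂ − p₀)/SE = (277/534 − 0.55)/0.021529 ≈ -1.4526.
From the standard normal, P(Z ≥ z) = 0.927.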